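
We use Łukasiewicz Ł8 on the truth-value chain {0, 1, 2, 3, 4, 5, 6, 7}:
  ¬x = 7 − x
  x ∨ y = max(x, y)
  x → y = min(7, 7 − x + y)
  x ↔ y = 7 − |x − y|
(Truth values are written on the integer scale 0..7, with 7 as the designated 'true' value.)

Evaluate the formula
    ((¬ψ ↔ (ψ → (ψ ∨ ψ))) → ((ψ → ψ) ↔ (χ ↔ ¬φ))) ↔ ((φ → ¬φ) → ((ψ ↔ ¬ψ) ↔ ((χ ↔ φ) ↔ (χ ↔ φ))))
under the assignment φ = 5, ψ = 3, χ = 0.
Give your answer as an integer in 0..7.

7

¬ψ = ¬3 = 4
ψ ∨ ψ = 3 ∨ 3 = 3
ψ → (ψ ∨ ψ) = 3 → 3 = 7
¬ψ ↔ (ψ → (ψ ∨ ψ)) = 4 ↔ 7 = 4
ψ → ψ = 3 → 3 = 7
¬φ = ¬5 = 2
χ ↔ ¬φ = 0 ↔ 2 = 5
(ψ → ψ) ↔ (χ ↔ ¬φ) = 7 ↔ 5 = 5
(¬ψ ↔ (ψ → (ψ ∨ ψ))) → ((ψ → ψ) ↔ (χ ↔ ¬φ)) = 4 → 5 = 7
¬φ = ¬5 = 2
φ → ¬φ = 5 → 2 = 4
¬ψ = ¬3 = 4
ψ ↔ ¬ψ = 3 ↔ 4 = 6
χ ↔ φ = 0 ↔ 5 = 2
χ ↔ φ = 0 ↔ 5 = 2
(χ ↔ φ) ↔ (χ ↔ φ) = 2 ↔ 2 = 7
(ψ ↔ ¬ψ) ↔ ((χ ↔ φ) ↔ (χ ↔ φ)) = 6 ↔ 7 = 6
(φ → ¬φ) → ((ψ ↔ ¬ψ) ↔ ((χ ↔ φ) ↔ (χ ↔ φ))) = 4 → 6 = 7
((¬ψ ↔ (ψ → (ψ ∨ ψ))) → ((ψ → ψ) ↔ (χ ↔ ¬φ))) ↔ ((φ → ¬φ) → ((ψ ↔ ¬ψ) ↔ ((χ ↔ φ) ↔ (χ ↔ φ)))) = 7 ↔ 7 = 7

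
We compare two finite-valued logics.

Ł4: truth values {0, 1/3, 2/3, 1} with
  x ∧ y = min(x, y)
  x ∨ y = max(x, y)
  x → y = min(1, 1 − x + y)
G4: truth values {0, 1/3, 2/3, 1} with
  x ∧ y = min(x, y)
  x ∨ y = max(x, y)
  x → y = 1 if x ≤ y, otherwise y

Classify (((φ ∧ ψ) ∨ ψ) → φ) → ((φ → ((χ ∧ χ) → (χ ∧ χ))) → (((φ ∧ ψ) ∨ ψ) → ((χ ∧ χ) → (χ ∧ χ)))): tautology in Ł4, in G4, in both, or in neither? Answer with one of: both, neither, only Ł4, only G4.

In Ł4: every assignment gives 1 — tautology.
In G4: every assignment gives 1 — tautology.

both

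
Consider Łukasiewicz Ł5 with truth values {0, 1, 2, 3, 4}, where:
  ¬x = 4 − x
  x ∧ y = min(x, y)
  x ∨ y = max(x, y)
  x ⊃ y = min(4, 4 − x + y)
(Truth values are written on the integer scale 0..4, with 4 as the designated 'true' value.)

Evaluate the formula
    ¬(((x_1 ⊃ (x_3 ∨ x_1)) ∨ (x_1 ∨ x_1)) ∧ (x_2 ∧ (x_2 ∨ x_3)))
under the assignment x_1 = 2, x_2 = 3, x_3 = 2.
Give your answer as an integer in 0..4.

x_3 ∨ x_1 = 2 ∨ 2 = 2
x_1 ⊃ (x_3 ∨ x_1) = 2 ⊃ 2 = 4
x_1 ∨ x_1 = 2 ∨ 2 = 2
(x_1 ⊃ (x_3 ∨ x_1)) ∨ (x_1 ∨ x_1) = 4 ∨ 2 = 4
x_2 ∨ x_3 = 3 ∨ 2 = 3
x_2 ∧ (x_2 ∨ x_3) = 3 ∧ 3 = 3
((x_1 ⊃ (x_3 ∨ x_1)) ∨ (x_1 ∨ x_1)) ∧ (x_2 ∧ (x_2 ∨ x_3)) = 4 ∧ 3 = 3
¬(((x_1 ⊃ (x_3 ∨ x_1)) ∨ (x_1 ∨ x_1)) ∧ (x_2 ∧ (x_2 ∨ x_3))) = ¬3 = 1

1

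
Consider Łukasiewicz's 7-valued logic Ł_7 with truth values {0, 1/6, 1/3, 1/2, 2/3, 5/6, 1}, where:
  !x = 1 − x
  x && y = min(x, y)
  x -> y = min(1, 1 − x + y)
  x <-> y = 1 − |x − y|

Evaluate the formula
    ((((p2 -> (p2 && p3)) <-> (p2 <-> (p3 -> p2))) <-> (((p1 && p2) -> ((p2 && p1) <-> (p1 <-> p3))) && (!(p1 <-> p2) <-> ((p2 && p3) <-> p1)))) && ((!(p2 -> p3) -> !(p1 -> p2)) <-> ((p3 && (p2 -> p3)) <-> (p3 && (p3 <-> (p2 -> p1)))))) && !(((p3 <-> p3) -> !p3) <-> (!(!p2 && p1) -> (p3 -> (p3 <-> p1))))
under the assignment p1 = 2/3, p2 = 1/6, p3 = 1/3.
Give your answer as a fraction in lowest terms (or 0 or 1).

1/3

p2 && p3 = 1/6 && 1/3 = 1/6
p2 -> (p2 && p3) = 1/6 -> 1/6 = 1
p3 -> p2 = 1/3 -> 1/6 = 5/6
p2 <-> (p3 -> p2) = 1/6 <-> 5/6 = 1/3
(p2 -> (p2 && p3)) <-> (p2 <-> (p3 -> p2)) = 1 <-> 1/3 = 1/3
p1 && p2 = 2/3 && 1/6 = 1/6
p2 && p1 = 1/6 && 2/3 = 1/6
p1 <-> p3 = 2/3 <-> 1/3 = 2/3
(p2 && p1) <-> (p1 <-> p3) = 1/6 <-> 2/3 = 1/2
(p1 && p2) -> ((p2 && p1) <-> (p1 <-> p3)) = 1/6 -> 1/2 = 1
p1 <-> p2 = 2/3 <-> 1/6 = 1/2
!(p1 <-> p2) = !1/2 = 1/2
p2 && p3 = 1/6 && 1/3 = 1/6
(p2 && p3) <-> p1 = 1/6 <-> 2/3 = 1/2
!(p1 <-> p2) <-> ((p2 && p3) <-> p1) = 1/2 <-> 1/2 = 1
((p1 && p2) -> ((p2 && p1) <-> (p1 <-> p3))) && (!(p1 <-> p2) <-> ((p2 && p3) <-> p1)) = 1 && 1 = 1
((p2 -> (p2 && p3)) <-> (p2 <-> (p3 -> p2))) <-> (((p1 && p2) -> ((p2 && p1) <-> (p1 <-> p3))) && (!(p1 <-> p2) <-> ((p2 && p3) <-> p1))) = 1/3 <-> 1 = 1/3
p2 -> p3 = 1/6 -> 1/3 = 1
!(p2 -> p3) = !1 = 0
p1 -> p2 = 2/3 -> 1/6 = 1/2
!(p1 -> p2) = !1/2 = 1/2
!(p2 -> p3) -> !(p1 -> p2) = 0 -> 1/2 = 1
p2 -> p3 = 1/6 -> 1/3 = 1
p3 && (p2 -> p3) = 1/3 && 1 = 1/3
p2 -> p1 = 1/6 -> 2/3 = 1
p3 <-> (p2 -> p1) = 1/3 <-> 1 = 1/3
p3 && (p3 <-> (p2 -> p1)) = 1/3 && 1/3 = 1/3
(p3 && (p2 -> p3)) <-> (p3 && (p3 <-> (p2 -> p1))) = 1/3 <-> 1/3 = 1
(!(p2 -> p3) -> !(p1 -> p2)) <-> ((p3 && (p2 -> p3)) <-> (p3 && (p3 <-> (p2 -> p1)))) = 1 <-> 1 = 1
(((p2 -> (p2 && p3)) <-> (p2 <-> (p3 -> p2))) <-> (((p1 && p2) -> ((p2 && p1) <-> (p1 <-> p3))) && (!(p1 <-> p2) <-> ((p2 && p3) <-> p1)))) && ((!(p2 -> p3) -> !(p1 -> p2)) <-> ((p3 && (p2 -> p3)) <-> (p3 && (p3 <-> (p2 -> p1))))) = 1/3 && 1 = 1/3
p3 <-> p3 = 1/3 <-> 1/3 = 1
!p3 = !1/3 = 2/3
(p3 <-> p3) -> !p3 = 1 -> 2/3 = 2/3
!p2 = !1/6 = 5/6
!p2 && p1 = 5/6 && 2/3 = 2/3
!(!p2 && p1) = !2/3 = 1/3
p3 <-> p1 = 1/3 <-> 2/3 = 2/3
p3 -> (p3 <-> p1) = 1/3 -> 2/3 = 1
!(!p2 && p1) -> (p3 -> (p3 <-> p1)) = 1/3 -> 1 = 1
((p3 <-> p3) -> !p3) <-> (!(!p2 && p1) -> (p3 -> (p3 <-> p1))) = 2/3 <-> 1 = 2/3
!(((p3 <-> p3) -> !p3) <-> (!(!p2 && p1) -> (p3 -> (p3 <-> p1)))) = !2/3 = 1/3
((((p2 -> (p2 && p3)) <-> (p2 <-> (p3 -> p2))) <-> (((p1 && p2) -> ((p2 && p1) <-> (p1 <-> p3))) && (!(p1 <-> p2) <-> ((p2 && p3) <-> p1)))) && ((!(p2 -> p3) -> !(p1 -> p2)) <-> ((p3 && (p2 -> p3)) <-> (p3 && (p3 <-> (p2 -> p1)))))) && !(((p3 <-> p3) -> !p3) <-> (!(!p2 && p1) -> (p3 -> (p3 <-> p1)))) = 1/3 && 1/3 = 1/3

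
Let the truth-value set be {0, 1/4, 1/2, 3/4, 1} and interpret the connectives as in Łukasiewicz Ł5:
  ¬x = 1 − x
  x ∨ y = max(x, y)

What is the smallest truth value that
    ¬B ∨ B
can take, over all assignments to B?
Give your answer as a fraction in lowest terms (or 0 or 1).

1/2

Take B = 1/2:
¬B = ¬1/2 = 1/2
¬B ∨ B = 1/2 ∨ 1/2 = 1/2
No assignment yields a value below 1/2, so this is the minimum.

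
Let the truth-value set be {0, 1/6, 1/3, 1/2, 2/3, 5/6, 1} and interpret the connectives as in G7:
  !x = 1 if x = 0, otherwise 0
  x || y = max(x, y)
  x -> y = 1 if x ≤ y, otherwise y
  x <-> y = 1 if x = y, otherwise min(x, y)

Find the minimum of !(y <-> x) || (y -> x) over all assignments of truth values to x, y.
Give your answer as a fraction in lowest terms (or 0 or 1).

Take x = 1/6, y = 1/3:
y <-> x = 1/3 <-> 1/6 = 1/6
!(y <-> x) = !1/6 = 0
y -> x = 1/3 -> 1/6 = 1/6
!(y <-> x) || (y -> x) = 0 || 1/6 = 1/6
No assignment yields a value below 1/6, so this is the minimum.

1/6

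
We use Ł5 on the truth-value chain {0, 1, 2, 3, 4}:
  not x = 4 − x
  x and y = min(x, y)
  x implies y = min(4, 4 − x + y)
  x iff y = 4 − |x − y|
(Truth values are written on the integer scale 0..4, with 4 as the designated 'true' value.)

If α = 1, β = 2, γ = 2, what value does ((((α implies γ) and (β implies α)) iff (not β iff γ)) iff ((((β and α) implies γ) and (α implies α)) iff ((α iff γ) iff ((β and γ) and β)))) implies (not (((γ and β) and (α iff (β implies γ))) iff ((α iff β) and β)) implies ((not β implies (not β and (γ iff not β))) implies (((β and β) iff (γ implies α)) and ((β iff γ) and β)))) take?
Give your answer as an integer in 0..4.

4

α implies γ = 1 implies 2 = 4
β implies α = 2 implies 1 = 3
(α implies γ) and (β implies α) = 4 and 3 = 3
not β = not 2 = 2
not β iff γ = 2 iff 2 = 4
((α implies γ) and (β implies α)) iff (not β iff γ) = 3 iff 4 = 3
β and α = 2 and 1 = 1
(β and α) implies γ = 1 implies 2 = 4
α implies α = 1 implies 1 = 4
((β and α) implies γ) and (α implies α) = 4 and 4 = 4
α iff γ = 1 iff 2 = 3
β and γ = 2 and 2 = 2
(β and γ) and β = 2 and 2 = 2
(α iff γ) iff ((β and γ) and β) = 3 iff 2 = 3
(((β and α) implies γ) and (α implies α)) iff ((α iff γ) iff ((β and γ) and β)) = 4 iff 3 = 3
(((α implies γ) and (β implies α)) iff (not β iff γ)) iff ((((β and α) implies γ) and (α implies α)) iff ((α iff γ) iff ((β and γ) and β))) = 3 iff 3 = 4
γ and β = 2 and 2 = 2
β implies γ = 2 implies 2 = 4
α iff (β implies γ) = 1 iff 4 = 1
(γ and β) and (α iff (β implies γ)) = 2 and 1 = 1
α iff β = 1 iff 2 = 3
(α iff β) and β = 3 and 2 = 2
((γ and β) and (α iff (β implies γ))) iff ((α iff β) and β) = 1 iff 2 = 3
not (((γ and β) and (α iff (β implies γ))) iff ((α iff β) and β)) = not 3 = 1
not β = not 2 = 2
not β = not 2 = 2
not β = not 2 = 2
γ iff not β = 2 iff 2 = 4
not β and (γ iff not β) = 2 and 4 = 2
not β implies (not β and (γ iff not β)) = 2 implies 2 = 4
β and β = 2 and 2 = 2
γ implies α = 2 implies 1 = 3
(β and β) iff (γ implies α) = 2 iff 3 = 3
β iff γ = 2 iff 2 = 4
(β iff γ) and β = 4 and 2 = 2
((β and β) iff (γ implies α)) and ((β iff γ) and β) = 3 and 2 = 2
(not β implies (not β and (γ iff not β))) implies (((β and β) iff (γ implies α)) and ((β iff γ) and β)) = 4 implies 2 = 2
not (((γ and β) and (α iff (β implies γ))) iff ((α iff β) and β)) implies ((not β implies (not β and (γ iff not β))) implies (((β and β) iff (γ implies α)) and ((β iff γ) and β))) = 1 implies 2 = 4
((((α implies γ) and (β implies α)) iff (not β iff γ)) iff ((((β and α) implies γ) and (α implies α)) iff ((α iff γ) iff ((β and γ) and β)))) implies (not (((γ and β) and (α iff (β implies γ))) iff ((α iff β) and β)) implies ((not β implies (not β and (γ iff not β))) implies (((β and β) iff (γ implies α)) and ((β iff γ) and β)))) = 4 implies 4 = 4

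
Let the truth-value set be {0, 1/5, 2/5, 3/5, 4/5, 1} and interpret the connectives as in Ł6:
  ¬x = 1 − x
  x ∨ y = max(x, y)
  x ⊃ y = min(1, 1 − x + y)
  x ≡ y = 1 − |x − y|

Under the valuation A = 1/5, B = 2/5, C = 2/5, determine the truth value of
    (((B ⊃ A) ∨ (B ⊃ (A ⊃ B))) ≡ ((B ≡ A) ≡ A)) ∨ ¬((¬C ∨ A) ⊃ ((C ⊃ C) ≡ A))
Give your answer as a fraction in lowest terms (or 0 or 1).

2/5

B ⊃ A = 2/5 ⊃ 1/5 = 4/5
A ⊃ B = 1/5 ⊃ 2/5 = 1
B ⊃ (A ⊃ B) = 2/5 ⊃ 1 = 1
(B ⊃ A) ∨ (B ⊃ (A ⊃ B)) = 4/5 ∨ 1 = 1
B ≡ A = 2/5 ≡ 1/5 = 4/5
(B ≡ A) ≡ A = 4/5 ≡ 1/5 = 2/5
((B ⊃ A) ∨ (B ⊃ (A ⊃ B))) ≡ ((B ≡ A) ≡ A) = 1 ≡ 2/5 = 2/5
¬C = ¬2/5 = 3/5
¬C ∨ A = 3/5 ∨ 1/5 = 3/5
C ⊃ C = 2/5 ⊃ 2/5 = 1
(C ⊃ C) ≡ A = 1 ≡ 1/5 = 1/5
(¬C ∨ A) ⊃ ((C ⊃ C) ≡ A) = 3/5 ⊃ 1/5 = 3/5
¬((¬C ∨ A) ⊃ ((C ⊃ C) ≡ A)) = ¬3/5 = 2/5
(((B ⊃ A) ∨ (B ⊃ (A ⊃ B))) ≡ ((B ≡ A) ≡ A)) ∨ ¬((¬C ∨ A) ⊃ ((C ⊃ C) ≡ A)) = 2/5 ∨ 2/5 = 2/5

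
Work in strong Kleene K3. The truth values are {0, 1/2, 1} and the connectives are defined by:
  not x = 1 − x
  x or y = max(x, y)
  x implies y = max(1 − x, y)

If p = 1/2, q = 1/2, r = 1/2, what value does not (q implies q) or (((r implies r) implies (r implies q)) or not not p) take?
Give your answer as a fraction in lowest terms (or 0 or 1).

1/2

q implies q = 1/2 implies 1/2 = 1/2
not (q implies q) = not 1/2 = 1/2
r implies r = 1/2 implies 1/2 = 1/2
r implies q = 1/2 implies 1/2 = 1/2
(r implies r) implies (r implies q) = 1/2 implies 1/2 = 1/2
not p = not 1/2 = 1/2
not not p = not 1/2 = 1/2
((r implies r) implies (r implies q)) or not not p = 1/2 or 1/2 = 1/2
not (q implies q) or (((r implies r) implies (r implies q)) or not not p) = 1/2 or 1/2 = 1/2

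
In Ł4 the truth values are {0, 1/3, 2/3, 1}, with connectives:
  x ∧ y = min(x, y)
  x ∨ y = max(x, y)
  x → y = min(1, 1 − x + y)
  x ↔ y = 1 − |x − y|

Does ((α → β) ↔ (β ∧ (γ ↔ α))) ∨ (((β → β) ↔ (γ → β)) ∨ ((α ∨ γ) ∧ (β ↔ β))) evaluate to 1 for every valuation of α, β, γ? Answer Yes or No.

Counterexample: take α = 0, β = 0, γ = 1/3.
α → β = 0 → 0 = 1
γ ↔ α = 1/3 ↔ 0 = 2/3
β ∧ (γ ↔ α) = 0 ∧ 2/3 = 0
(α → β) ↔ (β ∧ (γ ↔ α)) = 1 ↔ 0 = 0
β → β = 0 → 0 = 1
γ → β = 1/3 → 0 = 2/3
(β → β) ↔ (γ → β) = 1 ↔ 2/3 = 2/3
α ∨ γ = 0 ∨ 1/3 = 1/3
β ↔ β = 0 ↔ 0 = 1
(α ∨ γ) ∧ (β ↔ β) = 1/3 ∧ 1 = 1/3
((β → β) ↔ (γ → β)) ∨ ((α ∨ γ) ∧ (β ↔ β)) = 2/3 ∨ 1/3 = 2/3
((α → β) ↔ (β ∧ (γ ↔ α))) ∨ (((β → β) ↔ (γ → β)) ∨ ((α ∨ γ) ∧ (β ↔ β))) = 0 ∨ 2/3 = 2/3
This gives 2/3 ≠ 1.

No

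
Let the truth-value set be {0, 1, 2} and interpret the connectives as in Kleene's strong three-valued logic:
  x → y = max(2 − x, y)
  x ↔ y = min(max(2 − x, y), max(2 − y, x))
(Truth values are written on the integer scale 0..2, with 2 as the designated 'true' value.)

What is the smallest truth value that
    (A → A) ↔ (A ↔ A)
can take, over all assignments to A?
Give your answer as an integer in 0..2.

Take A = 1:
A → A = 1 → 1 = 1
A ↔ A = 1 ↔ 1 = 1
(A → A) ↔ (A ↔ A) = 1 ↔ 1 = 1
No assignment yields a value below 1, so this is the minimum.

1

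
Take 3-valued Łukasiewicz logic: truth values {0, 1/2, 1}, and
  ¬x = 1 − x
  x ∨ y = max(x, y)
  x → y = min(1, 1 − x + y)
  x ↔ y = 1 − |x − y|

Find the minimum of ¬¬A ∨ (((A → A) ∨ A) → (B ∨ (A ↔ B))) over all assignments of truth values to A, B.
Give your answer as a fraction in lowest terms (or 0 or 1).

1/2

Take A = 0, B = 1/2:
¬A = ¬0 = 1
¬¬A = ¬1 = 0
A → A = 0 → 0 = 1
(A → A) ∨ A = 1 ∨ 0 = 1
A ↔ B = 0 ↔ 1/2 = 1/2
B ∨ (A ↔ B) = 1/2 ∨ 1/2 = 1/2
((A → A) ∨ A) → (B ∨ (A ↔ B)) = 1 → 1/2 = 1/2
¬¬A ∨ (((A → A) ∨ A) → (B ∨ (A ↔ B))) = 0 ∨ 1/2 = 1/2
No assignment yields a value below 1/2, so this is the minimum.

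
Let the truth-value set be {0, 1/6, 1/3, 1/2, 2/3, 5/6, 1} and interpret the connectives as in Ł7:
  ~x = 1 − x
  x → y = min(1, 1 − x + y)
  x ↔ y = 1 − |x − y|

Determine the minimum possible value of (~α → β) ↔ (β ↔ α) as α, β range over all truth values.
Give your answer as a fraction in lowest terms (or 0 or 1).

0

Take α = 0, β = 0:
~α = ~0 = 1
~α → β = 1 → 0 = 0
β ↔ α = 0 ↔ 0 = 1
(~α → β) ↔ (β ↔ α) = 0 ↔ 1 = 0
No assignment yields a value below 0, so this is the minimum.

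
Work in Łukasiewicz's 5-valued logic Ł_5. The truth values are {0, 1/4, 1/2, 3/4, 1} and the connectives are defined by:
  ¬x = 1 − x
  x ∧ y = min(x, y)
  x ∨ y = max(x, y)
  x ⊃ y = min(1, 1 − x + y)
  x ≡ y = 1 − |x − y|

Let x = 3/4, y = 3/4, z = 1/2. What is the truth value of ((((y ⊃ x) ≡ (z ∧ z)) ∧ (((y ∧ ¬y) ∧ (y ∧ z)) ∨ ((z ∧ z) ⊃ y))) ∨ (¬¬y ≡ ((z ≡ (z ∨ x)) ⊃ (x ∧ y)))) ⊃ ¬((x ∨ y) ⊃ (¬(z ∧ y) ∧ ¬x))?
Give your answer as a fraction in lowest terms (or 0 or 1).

y ⊃ x = 3/4 ⊃ 3/4 = 1
z ∧ z = 1/2 ∧ 1/2 = 1/2
(y ⊃ x) ≡ (z ∧ z) = 1 ≡ 1/2 = 1/2
¬y = ¬3/4 = 1/4
y ∧ ¬y = 3/4 ∧ 1/4 = 1/4
y ∧ z = 3/4 ∧ 1/2 = 1/2
(y ∧ ¬y) ∧ (y ∧ z) = 1/4 ∧ 1/2 = 1/4
z ∧ z = 1/2 ∧ 1/2 = 1/2
(z ∧ z) ⊃ y = 1/2 ⊃ 3/4 = 1
((y ∧ ¬y) ∧ (y ∧ z)) ∨ ((z ∧ z) ⊃ y) = 1/4 ∨ 1 = 1
((y ⊃ x) ≡ (z ∧ z)) ∧ (((y ∧ ¬y) ∧ (y ∧ z)) ∨ ((z ∧ z) ⊃ y)) = 1/2 ∧ 1 = 1/2
¬y = ¬3/4 = 1/4
¬¬y = ¬1/4 = 3/4
z ∨ x = 1/2 ∨ 3/4 = 3/4
z ≡ (z ∨ x) = 1/2 ≡ 3/4 = 3/4
x ∧ y = 3/4 ∧ 3/4 = 3/4
(z ≡ (z ∨ x)) ⊃ (x ∧ y) = 3/4 ⊃ 3/4 = 1
¬¬y ≡ ((z ≡ (z ∨ x)) ⊃ (x ∧ y)) = 3/4 ≡ 1 = 3/4
(((y ⊃ x) ≡ (z ∧ z)) ∧ (((y ∧ ¬y) ∧ (y ∧ z)) ∨ ((z ∧ z) ⊃ y))) ∨ (¬¬y ≡ ((z ≡ (z ∨ x)) ⊃ (x ∧ y))) = 1/2 ∨ 3/4 = 3/4
x ∨ y = 3/4 ∨ 3/4 = 3/4
z ∧ y = 1/2 ∧ 3/4 = 1/2
¬(z ∧ y) = ¬1/2 = 1/2
¬x = ¬3/4 = 1/4
¬(z ∧ y) ∧ ¬x = 1/2 ∧ 1/4 = 1/4
(x ∨ y) ⊃ (¬(z ∧ y) ∧ ¬x) = 3/4 ⊃ 1/4 = 1/2
¬((x ∨ y) ⊃ (¬(z ∧ y) ∧ ¬x)) = ¬1/2 = 1/2
((((y ⊃ x) ≡ (z ∧ z)) ∧ (((y ∧ ¬y) ∧ (y ∧ z)) ∨ ((z ∧ z) ⊃ y))) ∨ (¬¬y ≡ ((z ≡ (z ∨ x)) ⊃ (x ∧ y)))) ⊃ ¬((x ∨ y) ⊃ (¬(z ∧ y) ∧ ¬x)) = 3/4 ⊃ 1/2 = 3/4

3/4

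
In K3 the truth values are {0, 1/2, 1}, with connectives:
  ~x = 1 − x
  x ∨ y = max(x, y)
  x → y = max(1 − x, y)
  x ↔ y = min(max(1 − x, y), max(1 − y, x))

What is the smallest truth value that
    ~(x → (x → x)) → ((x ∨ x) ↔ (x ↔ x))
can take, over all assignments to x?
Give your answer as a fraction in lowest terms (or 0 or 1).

Take x = 1/2:
x → x = 1/2 → 1/2 = 1/2
x → (x → x) = 1/2 → 1/2 = 1/2
~(x → (x → x)) = ~1/2 = 1/2
x ∨ x = 1/2 ∨ 1/2 = 1/2
x ↔ x = 1/2 ↔ 1/2 = 1/2
(x ∨ x) ↔ (x ↔ x) = 1/2 ↔ 1/2 = 1/2
~(x → (x → x)) → ((x ∨ x) ↔ (x ↔ x)) = 1/2 → 1/2 = 1/2
No assignment yields a value below 1/2, so this is the minimum.

1/2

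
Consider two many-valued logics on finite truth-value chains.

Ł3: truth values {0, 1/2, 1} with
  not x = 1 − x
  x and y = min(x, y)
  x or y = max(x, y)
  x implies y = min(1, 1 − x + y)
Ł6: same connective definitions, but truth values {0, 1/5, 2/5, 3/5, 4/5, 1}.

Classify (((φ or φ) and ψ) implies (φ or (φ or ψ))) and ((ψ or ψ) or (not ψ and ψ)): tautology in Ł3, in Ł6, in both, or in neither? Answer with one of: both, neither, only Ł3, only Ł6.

neither

In Ł3: at φ = 0, ψ = 0 the value is 0 — not a tautology.
In Ł6: at φ = 0, ψ = 0 the value is 0 — not a tautology.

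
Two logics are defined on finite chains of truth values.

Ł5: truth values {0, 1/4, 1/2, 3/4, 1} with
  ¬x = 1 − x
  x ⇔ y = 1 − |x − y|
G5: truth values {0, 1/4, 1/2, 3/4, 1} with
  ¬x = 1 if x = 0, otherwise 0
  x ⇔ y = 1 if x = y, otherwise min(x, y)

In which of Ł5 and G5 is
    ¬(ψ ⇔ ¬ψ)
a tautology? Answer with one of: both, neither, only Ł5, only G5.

In Ł5: at ψ = 1/4 the value is 1/2 — not a tautology.
In G5: every assignment gives 1 — tautology.

only G5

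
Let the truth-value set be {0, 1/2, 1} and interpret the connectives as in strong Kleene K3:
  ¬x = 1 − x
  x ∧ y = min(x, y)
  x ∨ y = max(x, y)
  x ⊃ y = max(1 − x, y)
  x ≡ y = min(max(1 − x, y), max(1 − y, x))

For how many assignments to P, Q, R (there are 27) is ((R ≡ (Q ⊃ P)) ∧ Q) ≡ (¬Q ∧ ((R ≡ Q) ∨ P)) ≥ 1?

value 1: 3 assignments (counts)
value 1/2: 17 assignments
value 0: 7 assignments
So 3 of the 27 assignments meet the threshold.

3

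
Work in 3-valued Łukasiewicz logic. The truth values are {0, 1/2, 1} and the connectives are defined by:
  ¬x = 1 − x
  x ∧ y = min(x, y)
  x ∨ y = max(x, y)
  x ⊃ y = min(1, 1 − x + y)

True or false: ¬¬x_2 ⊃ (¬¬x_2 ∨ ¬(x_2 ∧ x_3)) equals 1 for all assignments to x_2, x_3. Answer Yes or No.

x_2 = 0, x_3 = 0 ↦ 1
x_2 = 0, x_3 = 1/2 ↦ 1
x_2 = 0, x_3 = 1 ↦ 1
x_2 = 1/2, x_3 = 0 ↦ 1
x_2 = 1/2, x_3 = 1/2 ↦ 1
x_2 = 1/2, x_3 = 1 ↦ 1
x_2 = 1, x_3 = 0 ↦ 1
x_2 = 1, x_3 = 1/2 ↦ 1
x_2 = 1, x_3 = 1 ↦ 1
Every assignment gives a value ≥ 1.

Yes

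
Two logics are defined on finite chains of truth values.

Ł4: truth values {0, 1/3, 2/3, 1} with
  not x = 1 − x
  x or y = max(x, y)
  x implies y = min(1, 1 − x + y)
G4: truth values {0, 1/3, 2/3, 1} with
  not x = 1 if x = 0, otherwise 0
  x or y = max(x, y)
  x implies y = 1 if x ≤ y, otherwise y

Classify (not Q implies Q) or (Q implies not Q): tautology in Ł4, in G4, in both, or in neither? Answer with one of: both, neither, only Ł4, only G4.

In Ł4: every assignment gives 1 — tautology.
In G4: every assignment gives 1 — tautology.

both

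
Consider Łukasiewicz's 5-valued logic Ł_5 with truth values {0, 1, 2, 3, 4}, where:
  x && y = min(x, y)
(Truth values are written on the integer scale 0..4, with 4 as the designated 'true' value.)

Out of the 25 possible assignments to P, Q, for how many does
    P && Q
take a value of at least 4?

1

value 4: 1 assignment (counts)
value 3: 3 assignments
value 2: 5 assignments
value 1: 7 assignments
value 0: 9 assignments
So 1 of the 25 assignments meets the threshold.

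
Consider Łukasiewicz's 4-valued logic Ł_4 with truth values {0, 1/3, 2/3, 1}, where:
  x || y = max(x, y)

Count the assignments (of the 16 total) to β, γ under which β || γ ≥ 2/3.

12

β = 0, γ = 0 ↦ 0  <
β = 0, γ = 1/3 ↦ 1/3  <
β = 0, γ = 2/3 ↦ 2/3  ≥
β = 0, γ = 1 ↦ 1  ≥
β = 1/3, γ = 0 ↦ 1/3  <
β = 1/3, γ = 1/3 ↦ 1/3  <
β = 1/3, γ = 2/3 ↦ 2/3  ≥
β = 1/3, γ = 1 ↦ 1  ≥
β = 2/3, γ = 0 ↦ 2/3  ≥
β = 2/3, γ = 1/3 ↦ 2/3  ≥
β = 2/3, γ = 2/3 ↦ 2/3  ≥
β = 2/3, γ = 1 ↦ 1  ≥
β = 1, γ = 0 ↦ 1  ≥
β = 1, γ = 1/3 ↦ 1  ≥
β = 1, γ = 2/3 ↦ 1  ≥
β = 1, γ = 1 ↦ 1  ≥
So 12 of the 16 assignments meet the threshold.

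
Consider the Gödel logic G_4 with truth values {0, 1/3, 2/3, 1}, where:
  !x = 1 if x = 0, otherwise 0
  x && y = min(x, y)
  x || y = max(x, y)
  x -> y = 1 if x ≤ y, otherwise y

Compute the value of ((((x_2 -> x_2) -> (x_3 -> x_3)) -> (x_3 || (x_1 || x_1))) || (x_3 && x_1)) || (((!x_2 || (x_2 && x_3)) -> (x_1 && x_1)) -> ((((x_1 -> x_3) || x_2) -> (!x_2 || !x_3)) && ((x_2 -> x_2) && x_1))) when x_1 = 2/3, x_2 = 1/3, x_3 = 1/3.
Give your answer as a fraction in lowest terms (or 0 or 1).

x_2 -> x_2 = 1/3 -> 1/3 = 1
x_3 -> x_3 = 1/3 -> 1/3 = 1
(x_2 -> x_2) -> (x_3 -> x_3) = 1 -> 1 = 1
x_1 || x_1 = 2/3 || 2/3 = 2/3
x_3 || (x_1 || x_1) = 1/3 || 2/3 = 2/3
((x_2 -> x_2) -> (x_3 -> x_3)) -> (x_3 || (x_1 || x_1)) = 1 -> 2/3 = 2/3
x_3 && x_1 = 1/3 && 2/3 = 1/3
(((x_2 -> x_2) -> (x_3 -> x_3)) -> (x_3 || (x_1 || x_1))) || (x_3 && x_1) = 2/3 || 1/3 = 2/3
!x_2 = !1/3 = 0
x_2 && x_3 = 1/3 && 1/3 = 1/3
!x_2 || (x_2 && x_3) = 0 || 1/3 = 1/3
x_1 && x_1 = 2/3 && 2/3 = 2/3
(!x_2 || (x_2 && x_3)) -> (x_1 && x_1) = 1/3 -> 2/3 = 1
x_1 -> x_3 = 2/3 -> 1/3 = 1/3
(x_1 -> x_3) || x_2 = 1/3 || 1/3 = 1/3
!x_2 = !1/3 = 0
!x_3 = !1/3 = 0
!x_2 || !x_3 = 0 || 0 = 0
((x_1 -> x_3) || x_2) -> (!x_2 || !x_3) = 1/3 -> 0 = 0
x_2 -> x_2 = 1/3 -> 1/3 = 1
(x_2 -> x_2) && x_1 = 1 && 2/3 = 2/3
(((x_1 -> x_3) || x_2) -> (!x_2 || !x_3)) && ((x_2 -> x_2) && x_1) = 0 && 2/3 = 0
((!x_2 || (x_2 && x_3)) -> (x_1 && x_1)) -> ((((x_1 -> x_3) || x_2) -> (!x_2 || !x_3)) && ((x_2 -> x_2) && x_1)) = 1 -> 0 = 0
((((x_2 -> x_2) -> (x_3 -> x_3)) -> (x_3 || (x_1 || x_1))) || (x_3 && x_1)) || (((!x_2 || (x_2 && x_3)) -> (x_1 && x_1)) -> ((((x_1 -> x_3) || x_2) -> (!x_2 || !x_3)) && ((x_2 -> x_2) && x_1))) = 2/3 || 0 = 2/3

2/3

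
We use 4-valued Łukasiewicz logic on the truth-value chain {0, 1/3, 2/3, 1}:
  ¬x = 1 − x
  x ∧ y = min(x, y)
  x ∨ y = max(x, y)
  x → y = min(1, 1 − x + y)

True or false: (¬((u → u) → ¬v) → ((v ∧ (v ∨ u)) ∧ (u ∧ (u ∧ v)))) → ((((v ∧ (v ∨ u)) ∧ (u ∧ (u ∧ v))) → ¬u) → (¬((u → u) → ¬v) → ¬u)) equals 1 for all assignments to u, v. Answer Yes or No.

u = 0, v = 0 ↦ 1
u = 0, v = 1/3 ↦ 1
u = 0, v = 2/3 ↦ 1
u = 0, v = 1 ↦ 1
u = 1/3, v = 0 ↦ 1
u = 1/3, v = 1/3 ↦ 1
u = 1/3, v = 2/3 ↦ 1
u = 1/3, v = 1 ↦ 1
u = 2/3, v = 0 ↦ 1
u = 2/3, v = 1/3 ↦ 1
u = 2/3, v = 2/3 ↦ 1
u = 2/3, v = 1 ↦ 1
u = 1, v = 0 ↦ 1
u = 1, v = 1/3 ↦ 1
u = 1, v = 2/3 ↦ 1
u = 1, v = 1 ↦ 1
Every assignment gives a value ≥ 1.

Yes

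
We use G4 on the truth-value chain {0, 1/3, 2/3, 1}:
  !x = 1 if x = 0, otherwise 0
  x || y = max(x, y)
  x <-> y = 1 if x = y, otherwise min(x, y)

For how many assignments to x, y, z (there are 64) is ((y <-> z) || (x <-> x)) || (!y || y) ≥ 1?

value 1: 64 assignments (counts)
So 64 of the 64 assignments meet the threshold.

64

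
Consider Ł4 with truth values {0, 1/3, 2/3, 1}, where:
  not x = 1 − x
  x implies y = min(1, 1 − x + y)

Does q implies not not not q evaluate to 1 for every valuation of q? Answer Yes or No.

Counterexample: take q = 2/3.
not q = not 2/3 = 1/3
not not q = not 1/3 = 2/3
not not not q = not 2/3 = 1/3
q implies not not not q = 2/3 implies 1/3 = 2/3
This gives 2/3 ≠ 1.

No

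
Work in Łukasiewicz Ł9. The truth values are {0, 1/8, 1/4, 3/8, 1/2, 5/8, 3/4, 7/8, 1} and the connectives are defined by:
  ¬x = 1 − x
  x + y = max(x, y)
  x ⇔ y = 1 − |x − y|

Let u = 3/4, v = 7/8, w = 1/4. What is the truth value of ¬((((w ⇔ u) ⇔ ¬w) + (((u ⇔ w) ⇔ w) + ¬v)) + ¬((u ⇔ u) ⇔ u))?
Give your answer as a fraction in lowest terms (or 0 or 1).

w ⇔ u = 1/4 ⇔ 3/4 = 1/2
¬w = ¬1/4 = 3/4
(w ⇔ u) ⇔ ¬w = 1/2 ⇔ 3/4 = 3/4
u ⇔ w = 3/4 ⇔ 1/4 = 1/2
(u ⇔ w) ⇔ w = 1/2 ⇔ 1/4 = 3/4
¬v = ¬7/8 = 1/8
((u ⇔ w) ⇔ w) + ¬v = 3/4 + 1/8 = 3/4
((w ⇔ u) ⇔ ¬w) + (((u ⇔ w) ⇔ w) + ¬v) = 3/4 + 3/4 = 3/4
u ⇔ u = 3/4 ⇔ 3/4 = 1
(u ⇔ u) ⇔ u = 1 ⇔ 3/4 = 3/4
¬((u ⇔ u) ⇔ u) = ¬3/4 = 1/4
(((w ⇔ u) ⇔ ¬w) + (((u ⇔ w) ⇔ w) + ¬v)) + ¬((u ⇔ u) ⇔ u) = 3/4 + 1/4 = 3/4
¬((((w ⇔ u) ⇔ ¬w) + (((u ⇔ w) ⇔ w) + ¬v)) + ¬((u ⇔ u) ⇔ u)) = ¬3/4 = 1/4

1/4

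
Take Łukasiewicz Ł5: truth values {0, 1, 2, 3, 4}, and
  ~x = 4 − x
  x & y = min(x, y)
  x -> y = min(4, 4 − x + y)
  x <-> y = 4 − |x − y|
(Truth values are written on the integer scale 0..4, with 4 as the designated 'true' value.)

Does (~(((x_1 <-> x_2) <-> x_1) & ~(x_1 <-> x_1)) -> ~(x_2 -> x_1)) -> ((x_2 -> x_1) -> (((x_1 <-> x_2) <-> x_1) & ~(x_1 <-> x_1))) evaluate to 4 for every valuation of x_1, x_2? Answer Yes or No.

Yes

At x_1 = 3, x_2 = 4, for instance:
x_1 <-> x_2 = 3 <-> 4 = 3
(x_1 <-> x_2) <-> x_1 = 3 <-> 3 = 4
x_1 <-> x_1 = 3 <-> 3 = 4
~(x_1 <-> x_1) = ~4 = 0
((x_1 <-> x_2) <-> x_1) & ~(x_1 <-> x_1) = 4 & 0 = 0
~(((x_1 <-> x_2) <-> x_1) & ~(x_1 <-> x_1)) = ~0 = 4
x_2 -> x_1 = 4 -> 3 = 3
~(x_2 -> x_1) = ~3 = 1
~(((x_1 <-> x_2) <-> x_1) & ~(x_1 <-> x_1)) -> ~(x_2 -> x_1) = 4 -> 1 = 1
(x_2 -> x_1) -> (((x_1 <-> x_2) <-> x_1) & ~(x_1 <-> x_1)) = 3 -> 0 = 1
(~(((x_1 <-> x_2) <-> x_1) & ~(x_1 <-> x_1)) -> ~(x_2 -> x_1)) -> ((x_2 -> x_1) -> (((x_1 <-> x_2) <-> x_1) & ~(x_1 <-> x_1))) = 1 -> 1 = 4
and checking the remaining 24 assignments likewise gives ≥ 4 in every case.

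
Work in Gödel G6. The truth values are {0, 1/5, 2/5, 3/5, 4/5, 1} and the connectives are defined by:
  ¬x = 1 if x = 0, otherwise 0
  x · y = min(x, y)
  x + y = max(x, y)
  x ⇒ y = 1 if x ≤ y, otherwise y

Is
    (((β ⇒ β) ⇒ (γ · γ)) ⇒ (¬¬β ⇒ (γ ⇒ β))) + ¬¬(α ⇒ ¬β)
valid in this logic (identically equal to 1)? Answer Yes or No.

No

Counterexample: take α = 1/5, β = 1/5, γ = 2/5.
β ⇒ β = 1/5 ⇒ 1/5 = 1
γ · γ = 2/5 · 2/5 = 2/5
(β ⇒ β) ⇒ (γ · γ) = 1 ⇒ 2/5 = 2/5
¬β = ¬1/5 = 0
¬¬β = ¬0 = 1
γ ⇒ β = 2/5 ⇒ 1/5 = 1/5
¬¬β ⇒ (γ ⇒ β) = 1 ⇒ 1/5 = 1/5
((β ⇒ β) ⇒ (γ · γ)) ⇒ (¬¬β ⇒ (γ ⇒ β)) = 2/5 ⇒ 1/5 = 1/5
¬β = ¬1/5 = 0
α ⇒ ¬β = 1/5 ⇒ 0 = 0
¬(α ⇒ ¬β) = ¬0 = 1
¬¬(α ⇒ ¬β) = ¬1 = 0
(((β ⇒ β) ⇒ (γ · γ)) ⇒ (¬¬β ⇒ (γ ⇒ β))) + ¬¬(α ⇒ ¬β) = 1/5 + 0 = 1/5
This gives 1/5 ≠ 1.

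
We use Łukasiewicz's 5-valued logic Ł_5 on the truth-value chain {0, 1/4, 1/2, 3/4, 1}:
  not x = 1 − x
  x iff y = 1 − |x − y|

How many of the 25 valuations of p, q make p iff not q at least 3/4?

13

value 1: 5 assignments (counts)
value 3/4: 8 assignments (counts)
value 1/2: 6 assignments
value 1/4: 4 assignments
value 0: 2 assignments
So 13 of the 25 assignments meet the threshold.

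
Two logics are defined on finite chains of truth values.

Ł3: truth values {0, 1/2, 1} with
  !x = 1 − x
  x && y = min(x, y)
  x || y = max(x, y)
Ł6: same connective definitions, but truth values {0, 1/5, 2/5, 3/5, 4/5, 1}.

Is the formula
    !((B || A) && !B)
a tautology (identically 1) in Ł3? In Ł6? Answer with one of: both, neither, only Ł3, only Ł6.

In Ł3: at A = 0, B = 1/2 the value is 1/2 — not a tautology.
In Ł6: at A = 0, B = 1/5 the value is 4/5 — not a tautology.

neither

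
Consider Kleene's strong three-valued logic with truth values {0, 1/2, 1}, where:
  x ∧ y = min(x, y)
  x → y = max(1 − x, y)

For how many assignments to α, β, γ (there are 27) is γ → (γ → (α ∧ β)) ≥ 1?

11

value 1: 11 assignments (counts)
value 1/2: 11 assignments
value 0: 5 assignments
So 11 of the 27 assignments meet the threshold.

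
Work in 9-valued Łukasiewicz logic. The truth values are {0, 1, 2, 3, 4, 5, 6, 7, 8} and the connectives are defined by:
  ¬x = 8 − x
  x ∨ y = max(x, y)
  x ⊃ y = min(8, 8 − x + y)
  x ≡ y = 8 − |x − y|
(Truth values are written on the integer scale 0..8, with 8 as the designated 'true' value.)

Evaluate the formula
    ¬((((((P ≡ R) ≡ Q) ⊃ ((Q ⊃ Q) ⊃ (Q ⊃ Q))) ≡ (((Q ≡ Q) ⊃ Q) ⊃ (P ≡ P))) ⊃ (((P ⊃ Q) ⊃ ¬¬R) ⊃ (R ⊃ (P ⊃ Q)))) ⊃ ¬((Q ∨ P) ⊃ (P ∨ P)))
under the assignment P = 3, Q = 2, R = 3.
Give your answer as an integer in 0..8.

8

P ≡ R = 3 ≡ 3 = 8
(P ≡ R) ≡ Q = 8 ≡ 2 = 2
Q ⊃ Q = 2 ⊃ 2 = 8
Q ⊃ Q = 2 ⊃ 2 = 8
(Q ⊃ Q) ⊃ (Q ⊃ Q) = 8 ⊃ 8 = 8
((P ≡ R) ≡ Q) ⊃ ((Q ⊃ Q) ⊃ (Q ⊃ Q)) = 2 ⊃ 8 = 8
Q ≡ Q = 2 ≡ 2 = 8
(Q ≡ Q) ⊃ Q = 8 ⊃ 2 = 2
P ≡ P = 3 ≡ 3 = 8
((Q ≡ Q) ⊃ Q) ⊃ (P ≡ P) = 2 ⊃ 8 = 8
(((P ≡ R) ≡ Q) ⊃ ((Q ⊃ Q) ⊃ (Q ⊃ Q))) ≡ (((Q ≡ Q) ⊃ Q) ⊃ (P ≡ P)) = 8 ≡ 8 = 8
P ⊃ Q = 3 ⊃ 2 = 7
¬R = ¬3 = 5
¬¬R = ¬5 = 3
(P ⊃ Q) ⊃ ¬¬R = 7 ⊃ 3 = 4
P ⊃ Q = 3 ⊃ 2 = 7
R ⊃ (P ⊃ Q) = 3 ⊃ 7 = 8
((P ⊃ Q) ⊃ ¬¬R) ⊃ (R ⊃ (P ⊃ Q)) = 4 ⊃ 8 = 8
((((P ≡ R) ≡ Q) ⊃ ((Q ⊃ Q) ⊃ (Q ⊃ Q))) ≡ (((Q ≡ Q) ⊃ Q) ⊃ (P ≡ P))) ⊃ (((P ⊃ Q) ⊃ ¬¬R) ⊃ (R ⊃ (P ⊃ Q))) = 8 ⊃ 8 = 8
Q ∨ P = 2 ∨ 3 = 3
P ∨ P = 3 ∨ 3 = 3
(Q ∨ P) ⊃ (P ∨ P) = 3 ⊃ 3 = 8
¬((Q ∨ P) ⊃ (P ∨ P)) = ¬8 = 0
(((((P ≡ R) ≡ Q) ⊃ ((Q ⊃ Q) ⊃ (Q ⊃ Q))) ≡ (((Q ≡ Q) ⊃ Q) ⊃ (P ≡ P))) ⊃ (((P ⊃ Q) ⊃ ¬¬R) ⊃ (R ⊃ (P ⊃ Q)))) ⊃ ¬((Q ∨ P) ⊃ (P ∨ P)) = 8 ⊃ 0 = 0
¬((((((P ≡ R) ≡ Q) ⊃ ((Q ⊃ Q) ⊃ (Q ⊃ Q))) ≡ (((Q ≡ Q) ⊃ Q) ⊃ (P ≡ P))) ⊃ (((P ⊃ Q) ⊃ ¬¬R) ⊃ (R ⊃ (P ⊃ Q)))) ⊃ ¬((Q ∨ P) ⊃ (P ∨ P))) = ¬0 = 8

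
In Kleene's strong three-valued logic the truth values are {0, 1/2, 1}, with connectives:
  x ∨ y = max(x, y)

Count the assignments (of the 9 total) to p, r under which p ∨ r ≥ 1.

5

p = 0, r = 0 ↦ 0  <
p = 0, r = 1/2 ↦ 1/2  <
p = 0, r = 1 ↦ 1  ≥
p = 1/2, r = 0 ↦ 1/2  <
p = 1/2, r = 1/2 ↦ 1/2  <
p = 1/2, r = 1 ↦ 1  ≥
p = 1, r = 0 ↦ 1  ≥
p = 1, r = 1/2 ↦ 1  ≥
p = 1, r = 1 ↦ 1  ≥
So 5 of the 9 assignments meet the threshold.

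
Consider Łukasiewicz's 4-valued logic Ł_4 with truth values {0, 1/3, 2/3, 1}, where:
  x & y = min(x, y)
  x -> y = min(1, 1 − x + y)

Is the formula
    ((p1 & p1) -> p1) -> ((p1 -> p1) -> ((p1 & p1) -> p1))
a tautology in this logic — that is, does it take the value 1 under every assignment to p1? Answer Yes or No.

p1 = 0 ↦ 1
p1 = 1/3 ↦ 1
p1 = 2/3 ↦ 1
p1 = 1 ↦ 1
Every assignment gives a value ≥ 1.

Yes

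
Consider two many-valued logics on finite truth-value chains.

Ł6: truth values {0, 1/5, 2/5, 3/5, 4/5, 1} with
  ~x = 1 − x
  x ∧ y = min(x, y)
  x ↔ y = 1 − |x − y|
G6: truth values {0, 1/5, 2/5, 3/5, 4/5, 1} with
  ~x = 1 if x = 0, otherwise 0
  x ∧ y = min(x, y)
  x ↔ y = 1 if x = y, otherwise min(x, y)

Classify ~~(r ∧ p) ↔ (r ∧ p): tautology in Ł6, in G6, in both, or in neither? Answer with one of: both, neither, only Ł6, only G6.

In Ł6: every assignment gives 1 — tautology.
In G6: at p = 1/5, r = 1/5 the value is 1/5 — not a tautology.

only Ł6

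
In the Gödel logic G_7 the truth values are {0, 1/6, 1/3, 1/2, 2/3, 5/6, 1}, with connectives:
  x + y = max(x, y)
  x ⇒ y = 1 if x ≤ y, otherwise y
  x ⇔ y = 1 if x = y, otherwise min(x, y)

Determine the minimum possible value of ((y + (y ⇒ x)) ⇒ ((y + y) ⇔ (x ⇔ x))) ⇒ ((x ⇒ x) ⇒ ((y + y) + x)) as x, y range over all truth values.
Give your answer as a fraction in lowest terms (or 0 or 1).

1/6

Take x = 0, y = 1/6:
y ⇒ x = 1/6 ⇒ 0 = 0
y + (y ⇒ x) = 1/6 + 0 = 1/6
y + y = 1/6 + 1/6 = 1/6
x ⇔ x = 0 ⇔ 0 = 1
(y + y) ⇔ (x ⇔ x) = 1/6 ⇔ 1 = 1/6
(y + (y ⇒ x)) ⇒ ((y + y) ⇔ (x ⇔ x)) = 1/6 ⇒ 1/6 = 1
x ⇒ x = 0 ⇒ 0 = 1
y + y = 1/6 + 1/6 = 1/6
(y + y) + x = 1/6 + 0 = 1/6
(x ⇒ x) ⇒ ((y + y) + x) = 1 ⇒ 1/6 = 1/6
((y + (y ⇒ x)) ⇒ ((y + y) ⇔ (x ⇔ x))) ⇒ ((x ⇒ x) ⇒ ((y + y) + x)) = 1 ⇒ 1/6 = 1/6
No assignment yields a value below 1/6, so this is the minimum.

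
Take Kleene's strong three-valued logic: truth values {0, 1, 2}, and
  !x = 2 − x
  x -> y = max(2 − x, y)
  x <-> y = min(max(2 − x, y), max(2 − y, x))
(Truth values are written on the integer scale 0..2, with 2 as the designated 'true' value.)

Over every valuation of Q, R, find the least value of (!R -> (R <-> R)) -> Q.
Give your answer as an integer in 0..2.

Take Q = 0, R = 0:
!R = !0 = 2
R <-> R = 0 <-> 0 = 2
!R -> (R <-> R) = 2 -> 2 = 2
(!R -> (R <-> R)) -> Q = 2 -> 0 = 0
No assignment yields a value below 0, so this is the minimum.

0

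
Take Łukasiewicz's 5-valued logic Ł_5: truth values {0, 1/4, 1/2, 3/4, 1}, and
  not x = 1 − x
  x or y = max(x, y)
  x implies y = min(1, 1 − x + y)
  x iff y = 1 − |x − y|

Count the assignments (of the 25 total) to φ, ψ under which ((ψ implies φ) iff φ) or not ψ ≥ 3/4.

22

value 1: 13 assignments (counts)
value 3/4: 9 assignments (counts)
value 1/2: 3 assignments
So 22 of the 25 assignments meet the threshold.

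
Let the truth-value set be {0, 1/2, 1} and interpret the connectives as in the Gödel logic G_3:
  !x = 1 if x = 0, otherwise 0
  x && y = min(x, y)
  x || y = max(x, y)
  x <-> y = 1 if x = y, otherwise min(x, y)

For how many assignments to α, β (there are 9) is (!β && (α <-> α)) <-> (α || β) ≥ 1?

α = 0, β = 0 ↦ 0  <
α = 0, β = 1/2 ↦ 0  <
α = 0, β = 1 ↦ 0  <
α = 1/2, β = 0 ↦ 1/2  <
α = 1/2, β = 1/2 ↦ 0  <
α = 1/2, β = 1 ↦ 0  <
α = 1, β = 0 ↦ 1  ≥
α = 1, β = 1/2 ↦ 0  <
α = 1, β = 1 ↦ 0  <
So 1 of the 9 assignments meets the threshold.

1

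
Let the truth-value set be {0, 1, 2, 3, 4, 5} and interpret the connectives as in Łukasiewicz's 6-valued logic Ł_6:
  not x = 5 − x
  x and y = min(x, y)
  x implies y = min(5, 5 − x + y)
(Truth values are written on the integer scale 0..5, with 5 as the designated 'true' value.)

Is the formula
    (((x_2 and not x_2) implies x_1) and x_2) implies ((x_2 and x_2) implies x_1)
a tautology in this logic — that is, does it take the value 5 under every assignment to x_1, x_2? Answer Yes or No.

Counterexample: take x_1 = 0, x_2 = 3.
not x_2 = not 3 = 2
x_2 and not x_2 = 3 and 2 = 2
(x_2 and not x_2) implies x_1 = 2 implies 0 = 3
((x_2 and not x_2) implies x_1) and x_2 = 3 and 3 = 3
x_2 and x_2 = 3 and 3 = 3
(x_2 and x_2) implies x_1 = 3 implies 0 = 2
(((x_2 and not x_2) implies x_1) and x_2) implies ((x_2 and x_2) implies x_1) = 3 implies 2 = 4
This gives 4 ≠ 5.

No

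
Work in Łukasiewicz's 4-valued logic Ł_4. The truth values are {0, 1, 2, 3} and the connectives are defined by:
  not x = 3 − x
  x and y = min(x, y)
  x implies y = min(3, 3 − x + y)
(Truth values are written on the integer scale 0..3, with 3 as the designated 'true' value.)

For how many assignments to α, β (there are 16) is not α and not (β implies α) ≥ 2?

α = 0, β = 0 ↦ 0  <
α = 0, β = 1 ↦ 1  <
α = 0, β = 2 ↦ 2  ≥
α = 0, β = 3 ↦ 3  ≥
α = 1, β = 0 ↦ 0  <
α = 1, β = 1 ↦ 0  <
α = 1, β = 2 ↦ 1  <
α = 1, β = 3 ↦ 2  ≥
α = 2, β = 0 ↦ 0  <
α = 2, β = 1 ↦ 0  <
α = 2, β = 2 ↦ 0  <
α = 2, β = 3 ↦ 1  <
α = 3, β = 0 ↦ 0  <
α = 3, β = 1 ↦ 0  <
α = 3, β = 2 ↦ 0  <
α = 3, β = 3 ↦ 0  <
So 3 of the 16 assignments meet the threshold.

3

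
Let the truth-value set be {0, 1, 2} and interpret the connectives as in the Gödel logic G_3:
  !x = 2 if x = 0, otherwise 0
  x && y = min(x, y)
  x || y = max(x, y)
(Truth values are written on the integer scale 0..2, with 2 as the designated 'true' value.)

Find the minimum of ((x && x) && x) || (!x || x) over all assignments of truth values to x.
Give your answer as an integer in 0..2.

Take x = 1:
x && x = 1 && 1 = 1
(x && x) && x = 1 && 1 = 1
!x = !1 = 0
!x || x = 0 || 1 = 1
((x && x) && x) || (!x || x) = 1 || 1 = 1
No assignment yields a value below 1, so this is the minimum.

1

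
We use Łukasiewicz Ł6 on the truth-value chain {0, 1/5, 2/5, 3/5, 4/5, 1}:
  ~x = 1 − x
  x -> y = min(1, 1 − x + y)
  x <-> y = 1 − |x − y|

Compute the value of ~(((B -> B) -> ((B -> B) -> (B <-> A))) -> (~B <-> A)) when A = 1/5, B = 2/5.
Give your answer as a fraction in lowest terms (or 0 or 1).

1/5

B -> B = 2/5 -> 2/5 = 1
B -> B = 2/5 -> 2/5 = 1
B <-> A = 2/5 <-> 1/5 = 4/5
(B -> B) -> (B <-> A) = 1 -> 4/5 = 4/5
(B -> B) -> ((B -> B) -> (B <-> A)) = 1 -> 4/5 = 4/5
~B = ~2/5 = 3/5
~B <-> A = 3/5 <-> 1/5 = 3/5
((B -> B) -> ((B -> B) -> (B <-> A))) -> (~B <-> A) = 4/5 -> 3/5 = 4/5
~(((B -> B) -> ((B -> B) -> (B <-> A))) -> (~B <-> A)) = ~4/5 = 1/5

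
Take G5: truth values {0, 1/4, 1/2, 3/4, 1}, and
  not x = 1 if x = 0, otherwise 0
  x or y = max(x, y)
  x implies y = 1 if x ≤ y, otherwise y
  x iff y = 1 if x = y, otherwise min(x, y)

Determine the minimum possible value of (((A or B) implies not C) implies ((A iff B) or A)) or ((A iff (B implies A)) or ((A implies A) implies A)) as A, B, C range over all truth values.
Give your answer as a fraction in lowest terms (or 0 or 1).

1/4

Take A = 1/4, B = 0, C = 0:
A or B = 1/4 or 0 = 1/4
not C = not 0 = 1
(A or B) implies not C = 1/4 implies 1 = 1
A iff B = 1/4 iff 0 = 0
(A iff B) or A = 0 or 1/4 = 1/4
((A or B) implies not C) implies ((A iff B) or A) = 1 implies 1/4 = 1/4
B implies A = 0 implies 1/4 = 1
A iff (B implies A) = 1/4 iff 1 = 1/4
A implies A = 1/4 implies 1/4 = 1
(A implies A) implies A = 1 implies 1/4 = 1/4
(A iff (B implies A)) or ((A implies A) implies A) = 1/4 or 1/4 = 1/4
(((A or B) implies not C) implies ((A iff B) or A)) or ((A iff (B implies A)) or ((A implies A) implies A)) = 1/4 or 1/4 = 1/4
No assignment yields a value below 1/4, so this is the minimum.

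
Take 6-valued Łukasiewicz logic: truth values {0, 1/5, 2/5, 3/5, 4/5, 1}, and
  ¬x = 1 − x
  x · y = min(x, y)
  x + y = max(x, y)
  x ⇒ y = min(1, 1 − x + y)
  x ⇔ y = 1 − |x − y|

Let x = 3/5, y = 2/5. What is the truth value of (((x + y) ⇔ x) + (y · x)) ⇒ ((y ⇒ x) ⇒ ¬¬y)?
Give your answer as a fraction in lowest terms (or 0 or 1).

2/5

x + y = 3/5 + 2/5 = 3/5
(x + y) ⇔ x = 3/5 ⇔ 3/5 = 1
y · x = 2/5 · 3/5 = 2/5
((x + y) ⇔ x) + (y · x) = 1 + 2/5 = 1
y ⇒ x = 2/5 ⇒ 3/5 = 1
¬y = ¬2/5 = 3/5
¬¬y = ¬3/5 = 2/5
(y ⇒ x) ⇒ ¬¬y = 1 ⇒ 2/5 = 2/5
(((x + y) ⇔ x) + (y · x)) ⇒ ((y ⇒ x) ⇒ ¬¬y) = 1 ⇒ 2/5 = 2/5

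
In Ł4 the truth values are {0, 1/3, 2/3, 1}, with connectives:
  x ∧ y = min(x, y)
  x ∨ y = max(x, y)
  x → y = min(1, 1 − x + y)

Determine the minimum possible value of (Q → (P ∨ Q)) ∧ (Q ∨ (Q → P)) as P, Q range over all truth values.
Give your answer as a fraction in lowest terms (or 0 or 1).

Take P = 0, Q = 1/3:
P ∨ Q = 0 ∨ 1/3 = 1/3
Q → (P ∨ Q) = 1/3 → 1/3 = 1
Q → P = 1/3 → 0 = 2/3
Q ∨ (Q → P) = 1/3 ∨ 2/3 = 2/3
(Q → (P ∨ Q)) ∧ (Q ∨ (Q → P)) = 1 ∧ 2/3 = 2/3
No assignment yields a value below 2/3, so this is the minimum.

2/3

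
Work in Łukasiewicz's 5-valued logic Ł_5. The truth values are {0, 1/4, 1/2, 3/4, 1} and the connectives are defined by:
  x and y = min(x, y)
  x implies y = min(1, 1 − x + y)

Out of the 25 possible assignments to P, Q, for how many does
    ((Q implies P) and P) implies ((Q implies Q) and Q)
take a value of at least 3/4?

value 1: 15 assignments (counts)
value 3/4: 4 assignments (counts)
value 1/2: 3 assignments
value 1/4: 2 assignments
value 0: 1 assignment
So 19 of the 25 assignments meet the threshold.

19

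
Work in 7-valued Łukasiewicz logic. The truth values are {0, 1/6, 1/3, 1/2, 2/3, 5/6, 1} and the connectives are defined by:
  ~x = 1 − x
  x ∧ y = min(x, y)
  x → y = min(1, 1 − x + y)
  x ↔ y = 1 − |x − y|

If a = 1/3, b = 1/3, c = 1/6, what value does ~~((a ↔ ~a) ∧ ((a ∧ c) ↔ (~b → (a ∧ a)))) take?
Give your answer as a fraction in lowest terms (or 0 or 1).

1/2

~a = ~1/3 = 2/3
a ↔ ~a = 1/3 ↔ 2/3 = 2/3
a ∧ c = 1/3 ∧ 1/6 = 1/6
~b = ~1/3 = 2/3
a ∧ a = 1/3 ∧ 1/3 = 1/3
~b → (a ∧ a) = 2/3 → 1/3 = 2/3
(a ∧ c) ↔ (~b → (a ∧ a)) = 1/6 ↔ 2/3 = 1/2
(a ↔ ~a) ∧ ((a ∧ c) ↔ (~b → (a ∧ a))) = 2/3 ∧ 1/2 = 1/2
~((a ↔ ~a) ∧ ((a ∧ c) ↔ (~b → (a ∧ a)))) = ~1/2 = 1/2
~~((a ↔ ~a) ∧ ((a ∧ c) ↔ (~b → (a ∧ a)))) = ~1/2 = 1/2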